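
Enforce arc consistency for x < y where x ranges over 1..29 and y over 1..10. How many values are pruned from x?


For the constraint x < y, x needs a supporting value in y's domain.
x can be at most 9 (one less than y's maximum).
Valid x values from domain: 9 out of 29.
Pruned = 29 - 9 = 20.

20


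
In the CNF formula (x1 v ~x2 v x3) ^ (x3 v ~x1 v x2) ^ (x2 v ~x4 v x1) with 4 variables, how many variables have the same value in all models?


Find all satisfying assignments: 10 model(s).
Check which variables have the same value in every model.
No variable is fixed across all models.
Backbone size = 0.

0


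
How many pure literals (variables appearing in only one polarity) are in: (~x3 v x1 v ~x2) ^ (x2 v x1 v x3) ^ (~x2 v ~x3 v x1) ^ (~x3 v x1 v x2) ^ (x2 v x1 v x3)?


A pure literal appears in only one polarity across all clauses.
Pure literals: x1 (positive only).
Count = 1.

1


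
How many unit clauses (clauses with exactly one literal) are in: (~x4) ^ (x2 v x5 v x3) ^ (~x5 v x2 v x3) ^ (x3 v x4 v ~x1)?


A unit clause contains exactly one literal.
Unit clauses found: (~x4).
Count = 1.

1


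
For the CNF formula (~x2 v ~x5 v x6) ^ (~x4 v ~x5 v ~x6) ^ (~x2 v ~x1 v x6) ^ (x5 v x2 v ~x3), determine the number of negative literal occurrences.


Scan each clause for negated literals.
Clause 1: 2 negative; Clause 2: 3 negative; Clause 3: 2 negative; Clause 4: 1 negative.
Total negative literal occurrences = 8.

8


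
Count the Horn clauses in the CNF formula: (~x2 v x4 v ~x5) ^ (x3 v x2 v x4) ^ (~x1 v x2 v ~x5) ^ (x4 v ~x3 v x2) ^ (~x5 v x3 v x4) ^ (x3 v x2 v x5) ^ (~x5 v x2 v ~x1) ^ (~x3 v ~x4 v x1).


A Horn clause has at most one positive literal.
Clause 1: 1 positive lit(s) -> Horn
Clause 2: 3 positive lit(s) -> not Horn
Clause 3: 1 positive lit(s) -> Horn
Clause 4: 2 positive lit(s) -> not Horn
Clause 5: 2 positive lit(s) -> not Horn
Clause 6: 3 positive lit(s) -> not Horn
Clause 7: 1 positive lit(s) -> Horn
Clause 8: 1 positive lit(s) -> Horn
Total Horn clauses = 4.

4


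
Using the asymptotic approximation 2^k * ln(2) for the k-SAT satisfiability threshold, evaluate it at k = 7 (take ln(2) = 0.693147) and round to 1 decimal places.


Using the asymptotic formula: threshold ~ 2^k * ln(2).
2^7 = 128.
128 * 0.693147 = 88.7.

88.7


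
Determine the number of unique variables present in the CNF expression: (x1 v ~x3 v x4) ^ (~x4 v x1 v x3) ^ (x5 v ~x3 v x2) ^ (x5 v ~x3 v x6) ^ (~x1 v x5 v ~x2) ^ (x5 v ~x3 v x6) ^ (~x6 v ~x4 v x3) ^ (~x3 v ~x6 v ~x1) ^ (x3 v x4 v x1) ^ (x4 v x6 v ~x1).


Identify each distinct variable in the formula.
Variables found: x1, x2, x3, x4, x5, x6.
Total distinct variables = 6.

6


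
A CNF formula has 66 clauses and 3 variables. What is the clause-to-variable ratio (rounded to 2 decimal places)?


Clause-to-variable ratio = clauses / variables.
66 / 3 = 22.0.

22.0


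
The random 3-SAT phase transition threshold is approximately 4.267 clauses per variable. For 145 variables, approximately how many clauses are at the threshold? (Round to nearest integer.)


The 3-SAT phase transition occurs at approximately 4.267 clauses per variable.
m = 4.267 * 145 = 618.715.
Rounded to nearest integer: 619.

619


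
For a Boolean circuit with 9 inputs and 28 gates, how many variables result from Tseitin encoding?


The Tseitin transformation introduces one auxiliary variable per gate.
Total variables = inputs + gates = 9 + 28 = 37.

37


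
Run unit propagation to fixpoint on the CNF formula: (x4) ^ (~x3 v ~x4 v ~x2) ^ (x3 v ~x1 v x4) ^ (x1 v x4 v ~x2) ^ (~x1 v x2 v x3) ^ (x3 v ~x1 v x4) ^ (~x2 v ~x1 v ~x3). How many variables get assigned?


Unit propagation repeatedly assigns the literal in any unit clause, then simplifies.
Assignments in order: x4 = T.
No further unit clauses remain.
Total variables assigned = 1.

1


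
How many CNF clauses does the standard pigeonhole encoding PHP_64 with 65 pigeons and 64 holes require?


The PHP encoding has two parts:
1) At-least-one-hole clauses: 65 (one per pigeon, each with 64 literals).
2) At-most-one-pigeon-per-hole clauses: 64 holes * C(65,2) = 64 * 2080 = 133120.
Total clauses = 65 + 133120 = 133185.

133185


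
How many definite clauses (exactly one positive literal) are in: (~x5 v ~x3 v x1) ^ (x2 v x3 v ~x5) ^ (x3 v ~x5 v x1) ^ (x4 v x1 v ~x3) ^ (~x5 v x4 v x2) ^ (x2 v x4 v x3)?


A definite clause has exactly one positive literal.
Clause 1: 1 positive -> definite
Clause 2: 2 positive -> not definite
Clause 3: 2 positive -> not definite
Clause 4: 2 positive -> not definite
Clause 5: 2 positive -> not definite
Clause 6: 3 positive -> not definite
Definite clause count = 1.

1


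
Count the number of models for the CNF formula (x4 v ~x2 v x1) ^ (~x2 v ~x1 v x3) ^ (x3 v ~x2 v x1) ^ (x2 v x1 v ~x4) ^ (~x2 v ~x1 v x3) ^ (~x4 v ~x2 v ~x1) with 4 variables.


Enumerate all 16 truth assignments over 4 variables.
Test each against every clause.
Satisfying assignments found: 8.

8


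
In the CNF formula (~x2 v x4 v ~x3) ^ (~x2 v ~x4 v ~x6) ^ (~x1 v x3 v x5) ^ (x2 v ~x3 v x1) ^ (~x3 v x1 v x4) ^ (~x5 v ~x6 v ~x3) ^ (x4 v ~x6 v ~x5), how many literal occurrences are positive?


Scan each clause for unnegated literals.
Clause 1: 1 positive; Clause 2: 0 positive; Clause 3: 2 positive; Clause 4: 2 positive; Clause 5: 2 positive; Clause 6: 0 positive; Clause 7: 1 positive.
Total positive literal occurrences = 8.

8


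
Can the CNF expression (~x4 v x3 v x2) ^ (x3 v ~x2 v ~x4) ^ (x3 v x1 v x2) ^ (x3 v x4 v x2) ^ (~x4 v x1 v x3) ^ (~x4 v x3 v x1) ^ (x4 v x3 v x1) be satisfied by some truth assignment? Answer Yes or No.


Check all 16 possible truth assignments.
Number of satisfying assignments found: 9.
The formula is satisfiable.

Yes


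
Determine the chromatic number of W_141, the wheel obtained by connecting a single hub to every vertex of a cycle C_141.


W_141 consists of the cycle C_141 together with a hub vertex adjacent to every cycle vertex.
The cycle C_141 needs 3 colors (odd cycle -> 3).
The hub is adjacent to every cycle vertex, so it must receive a new color distinct from all of them.
Chromatic number = 3 + 1 = 4.

4


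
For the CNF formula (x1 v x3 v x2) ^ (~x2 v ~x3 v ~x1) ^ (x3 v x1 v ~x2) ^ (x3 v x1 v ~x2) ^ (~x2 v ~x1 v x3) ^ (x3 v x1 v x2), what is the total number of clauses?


Each group enclosed in parentheses joined by ^ is one clause.
Counting the conjuncts: 6 clauses.

6


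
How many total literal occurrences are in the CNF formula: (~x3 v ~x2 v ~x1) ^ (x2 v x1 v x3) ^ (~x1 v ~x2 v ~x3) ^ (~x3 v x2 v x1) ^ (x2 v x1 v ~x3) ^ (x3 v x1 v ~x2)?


Clause lengths: 3, 3, 3, 3, 3, 3.
Sum = 3 + 3 + 3 + 3 + 3 + 3 = 18.

18


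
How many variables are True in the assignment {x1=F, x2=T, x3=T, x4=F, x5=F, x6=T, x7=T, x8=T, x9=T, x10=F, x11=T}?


The weight is the number of variables assigned True.
True variables: x2, x3, x6, x7, x8, x9, x11.
Weight = 7.

7


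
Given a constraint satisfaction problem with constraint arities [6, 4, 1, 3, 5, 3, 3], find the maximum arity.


The arities are: 6, 4, 1, 3, 5, 3, 3.
Scan for the maximum value.
Maximum arity = 6.

6


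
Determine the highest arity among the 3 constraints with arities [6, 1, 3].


The arities are: 6, 1, 3.
Scan for the maximum value.
Maximum arity = 6.

6


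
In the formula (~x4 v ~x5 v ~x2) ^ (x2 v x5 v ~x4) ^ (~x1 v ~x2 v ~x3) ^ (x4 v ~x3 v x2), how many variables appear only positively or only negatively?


A pure literal appears in only one polarity across all clauses.
Pure literals: x1 (negative only), x3 (negative only).
Count = 2.

2


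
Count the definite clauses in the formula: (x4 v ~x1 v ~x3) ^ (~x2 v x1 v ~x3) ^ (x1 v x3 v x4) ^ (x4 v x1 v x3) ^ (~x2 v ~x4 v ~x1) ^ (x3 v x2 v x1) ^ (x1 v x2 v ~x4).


A definite clause has exactly one positive literal.
Clause 1: 1 positive -> definite
Clause 2: 1 positive -> definite
Clause 3: 3 positive -> not definite
Clause 4: 3 positive -> not definite
Clause 5: 0 positive -> not definite
Clause 6: 3 positive -> not definite
Clause 7: 2 positive -> not definite
Definite clause count = 2.

2


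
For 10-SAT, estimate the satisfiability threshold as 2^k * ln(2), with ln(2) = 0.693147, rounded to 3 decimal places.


Using the asymptotic formula: threshold ~ 2^k * ln(2).
2^10 = 1024.
1024 * 0.693147 = 709.783.

709.783


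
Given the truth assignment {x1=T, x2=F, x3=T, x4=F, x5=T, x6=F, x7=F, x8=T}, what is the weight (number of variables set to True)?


The weight is the number of variables assigned True.
True variables: x1, x3, x5, x8.
Weight = 4.

4


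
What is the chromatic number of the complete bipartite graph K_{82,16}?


K_{82,16} is bipartite by definition: the two parts are independent sets, with every edge crossing between them.
Color all vertices in one part with color 1 and all vertices in the other part with color 2.
Since the graph has at least one edge, one color does not suffice.
Chromatic number = 2.

2


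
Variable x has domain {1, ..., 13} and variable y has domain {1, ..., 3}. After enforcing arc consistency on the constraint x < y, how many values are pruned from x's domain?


For the constraint x < y, x needs a supporting value in y's domain.
x can be at most 2 (one less than y's maximum).
Valid x values from domain: 2 out of 13.
Pruned = 13 - 2 = 11.

11


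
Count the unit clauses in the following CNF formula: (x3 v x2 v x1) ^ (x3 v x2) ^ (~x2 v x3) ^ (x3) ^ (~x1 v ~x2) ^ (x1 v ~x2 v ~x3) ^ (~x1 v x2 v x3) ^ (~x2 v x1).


A unit clause contains exactly one literal.
Unit clauses found: (x3).
Count = 1.

1


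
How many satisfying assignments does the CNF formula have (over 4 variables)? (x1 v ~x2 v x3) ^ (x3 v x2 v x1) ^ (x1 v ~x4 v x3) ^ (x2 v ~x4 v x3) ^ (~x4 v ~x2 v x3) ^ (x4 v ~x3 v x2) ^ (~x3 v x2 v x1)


Enumerate all 16 truth assignments over 4 variables.
Test each against every clause.
Satisfying assignments found: 7.

7


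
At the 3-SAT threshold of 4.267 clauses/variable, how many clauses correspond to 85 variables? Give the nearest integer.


The 3-SAT phase transition occurs at approximately 4.267 clauses per variable.
m = 4.267 * 85 = 362.695.
Rounded to nearest integer: 363.

363


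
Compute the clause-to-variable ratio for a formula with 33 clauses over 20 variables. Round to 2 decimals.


Clause-to-variable ratio = clauses / variables.
33 / 20 = 1.65.

1.65


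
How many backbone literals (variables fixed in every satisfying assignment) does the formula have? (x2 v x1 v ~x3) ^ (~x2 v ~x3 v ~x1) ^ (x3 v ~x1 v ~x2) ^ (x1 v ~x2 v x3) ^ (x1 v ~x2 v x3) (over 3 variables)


Find all satisfying assignments: 4 model(s).
Check which variables have the same value in every model.
No variable is fixed across all models.
Backbone size = 0.

0


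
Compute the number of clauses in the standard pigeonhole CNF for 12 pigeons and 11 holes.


The PHP encoding has two parts:
1) At-least-one-hole clauses: 12 (one per pigeon, each with 11 literals).
2) At-most-one-pigeon-per-hole clauses: 11 holes * C(12,2) = 11 * 66 = 726.
Total clauses = 12 + 726 = 738.

738


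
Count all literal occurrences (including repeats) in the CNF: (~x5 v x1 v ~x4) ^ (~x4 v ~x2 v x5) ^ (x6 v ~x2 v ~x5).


Clause lengths: 3, 3, 3.
Sum = 3 + 3 + 3 = 9.

9


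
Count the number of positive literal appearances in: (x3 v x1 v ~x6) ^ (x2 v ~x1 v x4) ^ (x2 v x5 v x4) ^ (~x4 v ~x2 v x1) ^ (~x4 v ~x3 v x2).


Scan each clause for unnegated literals.
Clause 1: 2 positive; Clause 2: 2 positive; Clause 3: 3 positive; Clause 4: 1 positive; Clause 5: 1 positive.
Total positive literal occurrences = 9.

9


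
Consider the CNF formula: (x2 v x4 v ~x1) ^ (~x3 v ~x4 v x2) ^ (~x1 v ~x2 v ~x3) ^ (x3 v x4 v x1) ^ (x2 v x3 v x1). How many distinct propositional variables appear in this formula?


Identify each distinct variable in the formula.
Variables found: x1, x2, x3, x4.
Total distinct variables = 4.

4


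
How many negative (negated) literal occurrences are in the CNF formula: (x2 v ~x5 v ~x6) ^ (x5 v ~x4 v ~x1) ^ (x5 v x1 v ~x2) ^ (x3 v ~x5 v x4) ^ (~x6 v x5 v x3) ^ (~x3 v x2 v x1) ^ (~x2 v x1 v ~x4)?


Scan each clause for negated literals.
Clause 1: 2 negative; Clause 2: 2 negative; Clause 3: 1 negative; Clause 4: 1 negative; Clause 5: 1 negative; Clause 6: 1 negative; Clause 7: 2 negative.
Total negative literal occurrences = 10.

10


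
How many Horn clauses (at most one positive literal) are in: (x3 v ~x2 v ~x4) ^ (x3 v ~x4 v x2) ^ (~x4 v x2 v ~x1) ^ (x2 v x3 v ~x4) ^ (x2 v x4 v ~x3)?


A Horn clause has at most one positive literal.
Clause 1: 1 positive lit(s) -> Horn
Clause 2: 2 positive lit(s) -> not Horn
Clause 3: 1 positive lit(s) -> Horn
Clause 4: 2 positive lit(s) -> not Horn
Clause 5: 2 positive lit(s) -> not Horn
Total Horn clauses = 2.

2


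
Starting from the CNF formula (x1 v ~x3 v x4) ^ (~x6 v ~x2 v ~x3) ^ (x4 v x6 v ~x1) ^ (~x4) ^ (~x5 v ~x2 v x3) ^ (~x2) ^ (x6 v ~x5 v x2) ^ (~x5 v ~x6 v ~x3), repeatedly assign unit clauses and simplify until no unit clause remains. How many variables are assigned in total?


Unit propagation repeatedly assigns the literal in any unit clause, then simplifies.
Assignments in order: x4 = F, x2 = F.
No further unit clauses remain.
Total variables assigned = 2.

2


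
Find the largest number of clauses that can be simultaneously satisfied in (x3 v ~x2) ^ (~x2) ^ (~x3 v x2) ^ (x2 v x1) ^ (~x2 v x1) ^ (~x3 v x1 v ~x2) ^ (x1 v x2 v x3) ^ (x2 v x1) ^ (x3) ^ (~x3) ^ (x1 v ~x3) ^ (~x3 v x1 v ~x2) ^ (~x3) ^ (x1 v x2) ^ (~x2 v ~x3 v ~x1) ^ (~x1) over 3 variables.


Enumerate all 8 truth assignments.
For each, count how many of the 16 clauses are satisfied.
The formula is not fully satisfiable, so the maximum is below 16.
Maximum simultaneously satisfiable clauses = 14.

14


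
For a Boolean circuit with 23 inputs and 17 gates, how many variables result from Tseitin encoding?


The Tseitin transformation introduces one auxiliary variable per gate.
Total variables = inputs + gates = 23 + 17 = 40.

40


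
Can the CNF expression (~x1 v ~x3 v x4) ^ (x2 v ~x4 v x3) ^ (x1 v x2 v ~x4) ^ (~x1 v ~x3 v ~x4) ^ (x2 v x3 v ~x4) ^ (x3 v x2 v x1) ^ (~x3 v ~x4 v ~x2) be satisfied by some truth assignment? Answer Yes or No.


Check all 16 possible truth assignments.
Number of satisfying assignments found: 7.
The formula is satisfiable.

Yes


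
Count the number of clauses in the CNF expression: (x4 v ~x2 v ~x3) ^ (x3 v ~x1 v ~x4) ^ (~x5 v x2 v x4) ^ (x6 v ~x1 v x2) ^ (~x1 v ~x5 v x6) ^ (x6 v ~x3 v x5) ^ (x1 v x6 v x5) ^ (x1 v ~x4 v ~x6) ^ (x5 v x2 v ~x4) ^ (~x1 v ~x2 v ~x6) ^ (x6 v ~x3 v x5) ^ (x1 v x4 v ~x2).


Each group enclosed in parentheses joined by ^ is one clause.
Counting the conjuncts: 12 clauses.

12


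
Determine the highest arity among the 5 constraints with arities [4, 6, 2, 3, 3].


The arities are: 4, 6, 2, 3, 3.
Scan for the maximum value.
Maximum arity = 6.

6


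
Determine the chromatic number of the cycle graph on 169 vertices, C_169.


An odd cycle cannot be 2-colored: alternating two colors around the cycle returns to the start with a conflict.
Since 169 is odd, three colors are required (and three suffice).
Chromatic number = 3.

3


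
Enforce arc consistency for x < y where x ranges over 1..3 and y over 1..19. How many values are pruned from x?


For the constraint x < y, x needs a supporting value in y's domain.
x can be at most 18 (one less than y's maximum).
Valid x values from domain: 3 out of 3.
Pruned = 3 - 3 = 0.

0


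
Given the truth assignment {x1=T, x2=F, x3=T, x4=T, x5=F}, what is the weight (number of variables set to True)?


The weight is the number of variables assigned True.
True variables: x1, x3, x4.
Weight = 3.

3


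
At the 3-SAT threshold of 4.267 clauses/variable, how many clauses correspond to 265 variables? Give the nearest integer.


The 3-SAT phase transition occurs at approximately 4.267 clauses per variable.
m = 4.267 * 265 = 1130.755.
Rounded to nearest integer: 1131.

1131


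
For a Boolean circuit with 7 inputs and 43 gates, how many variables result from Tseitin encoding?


The Tseitin transformation introduces one auxiliary variable per gate.
Total variables = inputs + gates = 7 + 43 = 50.

50


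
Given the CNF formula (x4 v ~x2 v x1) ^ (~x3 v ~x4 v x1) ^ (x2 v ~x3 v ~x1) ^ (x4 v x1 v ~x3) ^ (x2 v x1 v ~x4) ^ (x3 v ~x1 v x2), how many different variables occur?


Identify each distinct variable in the formula.
Variables found: x1, x2, x3, x4.
Total distinct variables = 4.

4


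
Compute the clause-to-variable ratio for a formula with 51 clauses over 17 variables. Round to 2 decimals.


Clause-to-variable ratio = clauses / variables.
51 / 17 = 3.0.

3.0


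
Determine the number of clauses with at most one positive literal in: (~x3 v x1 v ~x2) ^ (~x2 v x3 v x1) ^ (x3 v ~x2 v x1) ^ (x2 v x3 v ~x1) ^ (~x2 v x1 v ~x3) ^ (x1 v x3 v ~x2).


A Horn clause has at most one positive literal.
Clause 1: 1 positive lit(s) -> Horn
Clause 2: 2 positive lit(s) -> not Horn
Clause 3: 2 positive lit(s) -> not Horn
Clause 4: 2 positive lit(s) -> not Horn
Clause 5: 1 positive lit(s) -> Horn
Clause 6: 2 positive lit(s) -> not Horn
Total Horn clauses = 2.

2


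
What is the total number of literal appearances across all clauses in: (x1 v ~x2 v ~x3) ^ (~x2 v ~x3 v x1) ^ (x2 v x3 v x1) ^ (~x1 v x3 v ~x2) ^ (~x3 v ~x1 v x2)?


Clause lengths: 3, 3, 3, 3, 3.
Sum = 3 + 3 + 3 + 3 + 3 = 15.

15


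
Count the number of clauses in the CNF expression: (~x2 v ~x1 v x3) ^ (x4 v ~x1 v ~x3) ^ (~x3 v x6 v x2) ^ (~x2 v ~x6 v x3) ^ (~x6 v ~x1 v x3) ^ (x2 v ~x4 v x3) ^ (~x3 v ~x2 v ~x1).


Each group enclosed in parentheses joined by ^ is one clause.
Counting the conjuncts: 7 clauses.

7


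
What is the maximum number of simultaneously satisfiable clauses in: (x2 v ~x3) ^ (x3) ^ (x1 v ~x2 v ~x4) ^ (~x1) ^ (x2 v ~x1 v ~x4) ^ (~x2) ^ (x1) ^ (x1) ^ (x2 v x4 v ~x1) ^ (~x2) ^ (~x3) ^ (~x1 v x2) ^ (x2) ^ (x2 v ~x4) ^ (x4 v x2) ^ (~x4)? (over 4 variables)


Enumerate all 16 truth assignments.
For each, count how many of the 16 clauses are satisfied.
The formula is not fully satisfiable, so the maximum is below 16.
Maximum simultaneously satisfiable clauses = 12.

12


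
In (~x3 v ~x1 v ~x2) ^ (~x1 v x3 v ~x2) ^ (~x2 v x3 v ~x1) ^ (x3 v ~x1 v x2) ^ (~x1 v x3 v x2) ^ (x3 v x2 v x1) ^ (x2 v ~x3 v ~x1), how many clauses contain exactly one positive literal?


A definite clause has exactly one positive literal.
Clause 1: 0 positive -> not definite
Clause 2: 1 positive -> definite
Clause 3: 1 positive -> definite
Clause 4: 2 positive -> not definite
Clause 5: 2 positive -> not definite
Clause 6: 3 positive -> not definite
Clause 7: 1 positive -> definite
Definite clause count = 3.

3


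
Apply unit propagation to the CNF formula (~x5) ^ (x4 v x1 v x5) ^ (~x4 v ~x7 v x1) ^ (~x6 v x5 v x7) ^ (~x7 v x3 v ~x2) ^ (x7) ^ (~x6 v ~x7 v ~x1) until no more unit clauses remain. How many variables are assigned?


Unit propagation repeatedly assigns the literal in any unit clause, then simplifies.
Assignments in order: x5 = F, x7 = T.
No further unit clauses remain.
Total variables assigned = 2.

2


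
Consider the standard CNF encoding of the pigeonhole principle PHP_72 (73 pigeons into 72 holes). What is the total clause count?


The PHP encoding has two parts:
1) At-least-one-hole clauses: 73 (one per pigeon, each with 72 literals).
2) At-most-one-pigeon-per-hole clauses: 72 holes * C(73,2) = 72 * 2628 = 189216.
Total clauses = 73 + 189216 = 189289.

189289


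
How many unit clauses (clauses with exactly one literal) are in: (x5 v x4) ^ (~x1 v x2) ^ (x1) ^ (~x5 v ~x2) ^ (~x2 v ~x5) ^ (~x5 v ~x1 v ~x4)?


A unit clause contains exactly one literal.
Unit clauses found: (x1).
Count = 1.

1


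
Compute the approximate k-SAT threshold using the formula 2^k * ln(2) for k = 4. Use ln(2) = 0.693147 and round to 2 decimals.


Using the asymptotic formula: threshold ~ 2^k * ln(2).
2^4 = 16.
16 * 0.693147 = 11.09.

11.09


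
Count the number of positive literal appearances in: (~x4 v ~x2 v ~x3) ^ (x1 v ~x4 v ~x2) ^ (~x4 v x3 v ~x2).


Scan each clause for unnegated literals.
Clause 1: 0 positive; Clause 2: 1 positive; Clause 3: 1 positive.
Total positive literal occurrences = 2.

2


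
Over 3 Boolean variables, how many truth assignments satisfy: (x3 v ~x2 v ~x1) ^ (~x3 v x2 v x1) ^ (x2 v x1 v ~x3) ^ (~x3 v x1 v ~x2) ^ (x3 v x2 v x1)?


Enumerate all 8 truth assignments over 3 variables.
Test each against every clause.
Satisfying assignments found: 4.

4


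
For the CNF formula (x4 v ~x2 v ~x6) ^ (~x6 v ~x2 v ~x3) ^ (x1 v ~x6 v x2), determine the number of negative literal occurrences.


Scan each clause for negated literals.
Clause 1: 2 negative; Clause 2: 3 negative; Clause 3: 1 negative.
Total negative literal occurrences = 6.

6


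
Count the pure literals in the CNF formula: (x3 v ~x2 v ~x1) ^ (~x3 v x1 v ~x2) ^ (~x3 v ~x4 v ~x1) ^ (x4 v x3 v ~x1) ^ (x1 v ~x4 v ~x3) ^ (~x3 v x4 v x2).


A pure literal appears in only one polarity across all clauses.
No pure literals found.
Count = 0.

0


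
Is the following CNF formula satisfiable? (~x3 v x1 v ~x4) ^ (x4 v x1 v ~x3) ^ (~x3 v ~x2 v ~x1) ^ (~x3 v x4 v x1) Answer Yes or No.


Check all 16 possible truth assignments.
Number of satisfying assignments found: 10.
The formula is satisfiable.

Yes


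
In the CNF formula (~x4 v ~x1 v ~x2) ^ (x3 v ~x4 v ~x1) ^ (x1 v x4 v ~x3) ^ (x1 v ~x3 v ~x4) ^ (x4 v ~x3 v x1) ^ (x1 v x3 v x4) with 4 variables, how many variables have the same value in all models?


Find all satisfying assignments: 7 model(s).
Check which variables have the same value in every model.
No variable is fixed across all models.
Backbone size = 0.

0


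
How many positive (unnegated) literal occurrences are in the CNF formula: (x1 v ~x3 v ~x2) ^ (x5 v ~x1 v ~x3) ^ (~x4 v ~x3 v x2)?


Scan each clause for unnegated literals.
Clause 1: 1 positive; Clause 2: 1 positive; Clause 3: 1 positive.
Total positive literal occurrences = 3.

3


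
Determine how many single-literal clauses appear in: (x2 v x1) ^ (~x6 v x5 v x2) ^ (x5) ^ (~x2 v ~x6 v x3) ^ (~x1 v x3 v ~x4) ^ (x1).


A unit clause contains exactly one literal.
Unit clauses found: (x5), (x1).
Count = 2.

2


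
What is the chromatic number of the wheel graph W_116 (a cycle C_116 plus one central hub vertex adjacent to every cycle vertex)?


W_116 consists of the cycle C_116 together with a hub vertex adjacent to every cycle vertex.
The cycle C_116 needs 2 colors (even cycle -> 2).
The hub is adjacent to every cycle vertex, so it must receive a new color distinct from all of them.
Chromatic number = 2 + 1 = 3.

3


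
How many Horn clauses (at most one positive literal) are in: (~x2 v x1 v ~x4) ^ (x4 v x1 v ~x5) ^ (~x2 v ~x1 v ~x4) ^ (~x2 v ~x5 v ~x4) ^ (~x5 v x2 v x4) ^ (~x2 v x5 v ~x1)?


A Horn clause has at most one positive literal.
Clause 1: 1 positive lit(s) -> Horn
Clause 2: 2 positive lit(s) -> not Horn
Clause 3: 0 positive lit(s) -> Horn
Clause 4: 0 positive lit(s) -> Horn
Clause 5: 2 positive lit(s) -> not Horn
Clause 6: 1 positive lit(s) -> Horn
Total Horn clauses = 4.

4


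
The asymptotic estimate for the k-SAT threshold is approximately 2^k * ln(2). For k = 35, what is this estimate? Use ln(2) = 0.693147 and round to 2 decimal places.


Using the asymptotic formula: threshold ~ 2^k * ln(2).
2^35 = 34359738368.
34359738368 * 0.693147 = 23816349570.56.

23816349570.56


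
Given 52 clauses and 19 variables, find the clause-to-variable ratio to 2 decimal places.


Clause-to-variable ratio = clauses / variables.
52 / 19 = 2.74.

2.74


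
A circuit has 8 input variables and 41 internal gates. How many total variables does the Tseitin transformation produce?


The Tseitin transformation introduces one auxiliary variable per gate.
Total variables = inputs + gates = 8 + 41 = 49.

49


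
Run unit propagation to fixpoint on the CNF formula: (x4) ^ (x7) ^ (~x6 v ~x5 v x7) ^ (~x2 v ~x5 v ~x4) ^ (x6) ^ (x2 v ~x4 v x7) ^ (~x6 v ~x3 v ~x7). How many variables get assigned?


Unit propagation repeatedly assigns the literal in any unit clause, then simplifies.
Assignments in order: x4 = T, x7 = T, x6 = T, x3 = F.
No further unit clauses remain.
Total variables assigned = 4.

4


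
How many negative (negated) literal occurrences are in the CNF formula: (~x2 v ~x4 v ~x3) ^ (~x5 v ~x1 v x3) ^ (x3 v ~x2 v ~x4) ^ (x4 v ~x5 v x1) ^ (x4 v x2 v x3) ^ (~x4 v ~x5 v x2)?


Scan each clause for negated literals.
Clause 1: 3 negative; Clause 2: 2 negative; Clause 3: 2 negative; Clause 4: 1 negative; Clause 5: 0 negative; Clause 6: 2 negative.
Total negative literal occurrences = 10.

10


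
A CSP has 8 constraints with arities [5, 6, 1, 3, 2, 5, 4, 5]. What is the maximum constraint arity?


The arities are: 5, 6, 1, 3, 2, 5, 4, 5.
Scan for the maximum value.
Maximum arity = 6.

6


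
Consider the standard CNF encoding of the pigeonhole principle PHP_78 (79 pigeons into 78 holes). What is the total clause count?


The PHP encoding has two parts:
1) At-least-one-hole clauses: 79 (one per pigeon, each with 78 literals).
2) At-most-one-pigeon-per-hole clauses: 78 holes * C(79,2) = 78 * 3081 = 240318.
Total clauses = 79 + 240318 = 240397.

240397


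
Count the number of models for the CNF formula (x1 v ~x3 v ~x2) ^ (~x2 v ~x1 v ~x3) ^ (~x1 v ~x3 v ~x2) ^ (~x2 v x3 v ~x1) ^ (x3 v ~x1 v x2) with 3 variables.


Enumerate all 8 truth assignments over 3 variables.
Test each against every clause.
Satisfying assignments found: 4.

4


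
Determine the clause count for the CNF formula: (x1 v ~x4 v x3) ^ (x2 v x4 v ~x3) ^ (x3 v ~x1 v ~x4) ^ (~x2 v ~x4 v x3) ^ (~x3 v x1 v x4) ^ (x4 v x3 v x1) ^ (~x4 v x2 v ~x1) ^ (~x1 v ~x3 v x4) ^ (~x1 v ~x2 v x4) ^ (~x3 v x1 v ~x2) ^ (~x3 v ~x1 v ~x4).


Each group enclosed in parentheses joined by ^ is one clause.
Counting the conjuncts: 11 clauses.

11


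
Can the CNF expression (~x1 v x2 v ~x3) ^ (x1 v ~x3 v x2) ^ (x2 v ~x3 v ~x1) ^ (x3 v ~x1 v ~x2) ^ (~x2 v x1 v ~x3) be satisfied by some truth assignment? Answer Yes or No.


Check all 8 possible truth assignments.
Number of satisfying assignments found: 4.
The formula is satisfiable.

Yes


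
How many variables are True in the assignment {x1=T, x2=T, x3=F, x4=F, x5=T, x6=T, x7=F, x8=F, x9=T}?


The weight is the number of variables assigned True.
True variables: x1, x2, x5, x6, x9.
Weight = 5.

5


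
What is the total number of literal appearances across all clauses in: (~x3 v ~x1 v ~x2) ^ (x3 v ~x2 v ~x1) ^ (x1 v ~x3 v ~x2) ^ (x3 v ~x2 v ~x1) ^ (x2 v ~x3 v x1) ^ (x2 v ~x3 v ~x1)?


Clause lengths: 3, 3, 3, 3, 3, 3.
Sum = 3 + 3 + 3 + 3 + 3 + 3 = 18.

18


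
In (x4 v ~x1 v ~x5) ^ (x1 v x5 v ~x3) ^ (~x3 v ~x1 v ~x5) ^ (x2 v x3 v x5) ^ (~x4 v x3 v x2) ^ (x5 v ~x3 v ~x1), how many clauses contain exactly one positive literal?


A definite clause has exactly one positive literal.
Clause 1: 1 positive -> definite
Clause 2: 2 positive -> not definite
Clause 3: 0 positive -> not definite
Clause 4: 3 positive -> not definite
Clause 5: 2 positive -> not definite
Clause 6: 1 positive -> definite
Definite clause count = 2.

2


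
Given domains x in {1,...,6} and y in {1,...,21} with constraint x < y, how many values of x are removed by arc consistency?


For the constraint x < y, x needs a supporting value in y's domain.
x can be at most 20 (one less than y's maximum).
Valid x values from domain: 6 out of 6.
Pruned = 6 - 6 = 0.

0


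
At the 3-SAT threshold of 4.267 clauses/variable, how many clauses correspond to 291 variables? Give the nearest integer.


The 3-SAT phase transition occurs at approximately 4.267 clauses per variable.
m = 4.267 * 291 = 1241.697.
Rounded to nearest integer: 1242.

1242


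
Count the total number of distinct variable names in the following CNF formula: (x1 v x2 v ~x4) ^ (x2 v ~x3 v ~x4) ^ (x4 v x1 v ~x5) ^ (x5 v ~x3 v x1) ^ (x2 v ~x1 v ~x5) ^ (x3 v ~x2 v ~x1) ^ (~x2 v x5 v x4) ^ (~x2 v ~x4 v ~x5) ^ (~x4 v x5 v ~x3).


Identify each distinct variable in the formula.
Variables found: x1, x2, x3, x4, x5.
Total distinct variables = 5.

5


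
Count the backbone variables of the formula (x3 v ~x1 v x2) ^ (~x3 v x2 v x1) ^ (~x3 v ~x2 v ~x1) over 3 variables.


Find all satisfying assignments: 5 model(s).
Check which variables have the same value in every model.
No variable is fixed across all models.
Backbone size = 0.

0


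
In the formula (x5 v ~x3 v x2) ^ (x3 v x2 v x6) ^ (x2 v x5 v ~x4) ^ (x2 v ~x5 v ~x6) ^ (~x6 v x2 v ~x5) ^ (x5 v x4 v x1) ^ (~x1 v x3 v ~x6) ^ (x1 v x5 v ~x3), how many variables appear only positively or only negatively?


A pure literal appears in only one polarity across all clauses.
Pure literals: x2 (positive only).
Count = 1.

1


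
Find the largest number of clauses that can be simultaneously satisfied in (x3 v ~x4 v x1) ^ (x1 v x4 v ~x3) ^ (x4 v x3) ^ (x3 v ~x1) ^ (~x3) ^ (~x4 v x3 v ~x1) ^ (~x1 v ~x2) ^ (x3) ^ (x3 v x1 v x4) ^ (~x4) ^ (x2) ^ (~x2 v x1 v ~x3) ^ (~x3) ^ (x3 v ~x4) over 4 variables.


Enumerate all 16 truth assignments.
For each, count how many of the 14 clauses are satisfied.
The formula is not fully satisfiable, so the maximum is below 14.
Maximum simultaneously satisfiable clauses = 11.

11


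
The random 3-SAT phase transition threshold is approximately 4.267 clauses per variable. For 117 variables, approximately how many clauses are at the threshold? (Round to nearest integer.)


The 3-SAT phase transition occurs at approximately 4.267 clauses per variable.
m = 4.267 * 117 = 499.239.
Rounded to nearest integer: 499.

499


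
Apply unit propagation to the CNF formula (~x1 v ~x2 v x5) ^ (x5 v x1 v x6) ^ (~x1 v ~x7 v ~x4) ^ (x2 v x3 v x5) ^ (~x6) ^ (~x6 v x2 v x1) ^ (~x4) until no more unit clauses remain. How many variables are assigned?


Unit propagation repeatedly assigns the literal in any unit clause, then simplifies.
Assignments in order: x6 = F, x4 = F.
No further unit clauses remain.
Total variables assigned = 2.

2


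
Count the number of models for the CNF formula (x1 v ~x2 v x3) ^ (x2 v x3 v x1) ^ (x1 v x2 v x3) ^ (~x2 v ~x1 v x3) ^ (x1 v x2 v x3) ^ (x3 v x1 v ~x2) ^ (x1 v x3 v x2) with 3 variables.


Enumerate all 8 truth assignments over 3 variables.
Test each against every clause.
Satisfying assignments found: 5.

5


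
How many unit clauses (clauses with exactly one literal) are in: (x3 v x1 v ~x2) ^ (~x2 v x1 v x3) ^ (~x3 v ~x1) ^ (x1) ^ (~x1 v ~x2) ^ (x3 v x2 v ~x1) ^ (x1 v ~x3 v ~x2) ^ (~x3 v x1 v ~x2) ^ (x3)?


A unit clause contains exactly one literal.
Unit clauses found: (x1), (x3).
Count = 2.

2


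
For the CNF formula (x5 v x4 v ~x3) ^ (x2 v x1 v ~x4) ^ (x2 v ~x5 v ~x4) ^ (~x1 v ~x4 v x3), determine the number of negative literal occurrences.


Scan each clause for negated literals.
Clause 1: 1 negative; Clause 2: 1 negative; Clause 3: 2 negative; Clause 4: 2 negative.
Total negative literal occurrences = 6.

6


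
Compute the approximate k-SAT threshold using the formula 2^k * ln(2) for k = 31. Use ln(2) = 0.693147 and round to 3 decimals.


Using the asymptotic formula: threshold ~ 2^k * ln(2).
2^31 = 2147483648.
2147483648 * 0.693147 = 1488521848.16.

1488521848.16


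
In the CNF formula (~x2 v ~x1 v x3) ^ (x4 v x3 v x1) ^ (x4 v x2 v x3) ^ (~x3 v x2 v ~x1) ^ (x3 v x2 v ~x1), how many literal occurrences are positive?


Scan each clause for unnegated literals.
Clause 1: 1 positive; Clause 2: 3 positive; Clause 3: 3 positive; Clause 4: 1 positive; Clause 5: 2 positive.
Total positive literal occurrences = 10.

10


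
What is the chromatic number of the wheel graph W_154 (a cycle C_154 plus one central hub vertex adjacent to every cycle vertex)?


W_154 consists of the cycle C_154 together with a hub vertex adjacent to every cycle vertex.
The cycle C_154 needs 2 colors (even cycle -> 2).
The hub is adjacent to every cycle vertex, so it must receive a new color distinct from all of them.
Chromatic number = 2 + 1 = 3.

3


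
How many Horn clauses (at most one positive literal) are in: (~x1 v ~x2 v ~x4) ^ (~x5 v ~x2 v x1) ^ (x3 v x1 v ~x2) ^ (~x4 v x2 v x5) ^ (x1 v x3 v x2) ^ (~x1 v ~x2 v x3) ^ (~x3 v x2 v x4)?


A Horn clause has at most one positive literal.
Clause 1: 0 positive lit(s) -> Horn
Clause 2: 1 positive lit(s) -> Horn
Clause 3: 2 positive lit(s) -> not Horn
Clause 4: 2 positive lit(s) -> not Horn
Clause 5: 3 positive lit(s) -> not Horn
Clause 6: 1 positive lit(s) -> Horn
Clause 7: 2 positive lit(s) -> not Horn
Total Horn clauses = 3.

3


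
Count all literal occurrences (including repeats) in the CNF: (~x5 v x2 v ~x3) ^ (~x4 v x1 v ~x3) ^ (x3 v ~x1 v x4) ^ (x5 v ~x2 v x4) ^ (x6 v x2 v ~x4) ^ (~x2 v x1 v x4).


Clause lengths: 3, 3, 3, 3, 3, 3.
Sum = 3 + 3 + 3 + 3 + 3 + 3 = 18.

18


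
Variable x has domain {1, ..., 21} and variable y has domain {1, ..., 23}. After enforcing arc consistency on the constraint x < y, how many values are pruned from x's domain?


For the constraint x < y, x needs a supporting value in y's domain.
x can be at most 22 (one less than y's maximum).
Valid x values from domain: 21 out of 21.
Pruned = 21 - 21 = 0.

0


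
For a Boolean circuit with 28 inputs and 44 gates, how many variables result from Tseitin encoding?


The Tseitin transformation introduces one auxiliary variable per gate.
Total variables = inputs + gates = 28 + 44 = 72.

72


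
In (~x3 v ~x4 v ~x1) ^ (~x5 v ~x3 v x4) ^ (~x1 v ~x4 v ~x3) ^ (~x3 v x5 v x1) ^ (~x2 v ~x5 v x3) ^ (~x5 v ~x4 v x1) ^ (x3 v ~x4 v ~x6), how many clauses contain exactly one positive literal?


A definite clause has exactly one positive literal.
Clause 1: 0 positive -> not definite
Clause 2: 1 positive -> definite
Clause 3: 0 positive -> not definite
Clause 4: 2 positive -> not definite
Clause 5: 1 positive -> definite
Clause 6: 1 positive -> definite
Clause 7: 1 positive -> definite
Definite clause count = 4.

4


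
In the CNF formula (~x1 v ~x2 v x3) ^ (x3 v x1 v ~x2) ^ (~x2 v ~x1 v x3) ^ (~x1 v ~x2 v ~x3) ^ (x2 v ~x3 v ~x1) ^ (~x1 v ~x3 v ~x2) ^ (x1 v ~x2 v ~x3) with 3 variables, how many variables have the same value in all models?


Find all satisfying assignments: 3 model(s).
Check which variables have the same value in every model.
Fixed variables: x2=F.
Backbone size = 1.

1


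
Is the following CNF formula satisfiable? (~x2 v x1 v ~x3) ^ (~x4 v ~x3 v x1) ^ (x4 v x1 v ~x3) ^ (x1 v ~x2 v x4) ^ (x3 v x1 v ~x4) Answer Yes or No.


Check all 16 possible truth assignments.
Number of satisfying assignments found: 9.
The formula is satisfiable.

Yes


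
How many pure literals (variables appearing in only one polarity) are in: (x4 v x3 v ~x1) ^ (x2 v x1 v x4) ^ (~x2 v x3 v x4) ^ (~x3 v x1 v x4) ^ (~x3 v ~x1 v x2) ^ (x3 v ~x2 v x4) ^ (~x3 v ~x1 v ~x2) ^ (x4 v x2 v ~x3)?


A pure literal appears in only one polarity across all clauses.
Pure literals: x4 (positive only).
Count = 1.

1


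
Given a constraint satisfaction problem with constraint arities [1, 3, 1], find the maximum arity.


The arities are: 1, 3, 1.
Scan for the maximum value.
Maximum arity = 3.

3


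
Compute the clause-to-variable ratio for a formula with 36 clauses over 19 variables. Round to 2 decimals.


Clause-to-variable ratio = clauses / variables.
36 / 19 = 1.89.

1.89


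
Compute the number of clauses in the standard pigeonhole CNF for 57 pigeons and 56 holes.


The PHP encoding has two parts:
1) At-least-one-hole clauses: 57 (one per pigeon, each with 56 literals).
2) At-most-one-pigeon-per-hole clauses: 56 holes * C(57,2) = 56 * 1596 = 89376.
Total clauses = 57 + 89376 = 89433.

89433


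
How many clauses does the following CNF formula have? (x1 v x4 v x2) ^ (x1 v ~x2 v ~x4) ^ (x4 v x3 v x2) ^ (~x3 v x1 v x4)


Each group enclosed in parentheses joined by ^ is one clause.
Counting the conjuncts: 4 clauses.

4


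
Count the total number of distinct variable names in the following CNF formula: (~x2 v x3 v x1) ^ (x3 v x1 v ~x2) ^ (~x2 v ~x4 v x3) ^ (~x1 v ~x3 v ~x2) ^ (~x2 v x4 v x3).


Identify each distinct variable in the formula.
Variables found: x1, x2, x3, x4.
Total distinct variables = 4.

4


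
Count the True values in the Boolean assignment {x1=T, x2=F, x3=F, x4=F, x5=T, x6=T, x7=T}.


The weight is the number of variables assigned True.
True variables: x1, x5, x6, x7.
Weight = 4.

4


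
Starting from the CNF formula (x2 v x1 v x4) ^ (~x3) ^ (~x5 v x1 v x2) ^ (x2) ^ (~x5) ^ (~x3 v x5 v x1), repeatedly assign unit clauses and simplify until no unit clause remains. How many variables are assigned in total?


Unit propagation repeatedly assigns the literal in any unit clause, then simplifies.
Assignments in order: x3 = F, x2 = T, x5 = F.
No further unit clauses remain.
Total variables assigned = 3.

3


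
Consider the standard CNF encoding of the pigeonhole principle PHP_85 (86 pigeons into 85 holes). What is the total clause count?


The PHP encoding has two parts:
1) At-least-one-hole clauses: 86 (one per pigeon, each with 85 literals).
2) At-most-one-pigeon-per-hole clauses: 85 holes * C(86,2) = 85 * 3655 = 310675.
Total clauses = 86 + 310675 = 310761.

310761


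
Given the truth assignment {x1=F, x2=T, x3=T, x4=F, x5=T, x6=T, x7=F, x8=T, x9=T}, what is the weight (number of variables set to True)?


The weight is the number of variables assigned True.
True variables: x2, x3, x5, x6, x8, x9.
Weight = 6.

6


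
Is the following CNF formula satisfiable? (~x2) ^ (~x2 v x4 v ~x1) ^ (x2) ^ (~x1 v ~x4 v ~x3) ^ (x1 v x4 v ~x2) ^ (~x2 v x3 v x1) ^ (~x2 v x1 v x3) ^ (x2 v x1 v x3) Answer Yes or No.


Check all 16 possible truth assignments.
Number of satisfying assignments found: 0.
The formula is unsatisfiable.

No


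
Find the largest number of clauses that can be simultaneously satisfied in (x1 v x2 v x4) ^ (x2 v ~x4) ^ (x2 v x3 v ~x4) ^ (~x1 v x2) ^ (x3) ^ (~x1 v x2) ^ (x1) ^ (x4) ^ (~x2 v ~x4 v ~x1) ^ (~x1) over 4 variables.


Enumerate all 16 truth assignments.
For each, count how many of the 10 clauses are satisfied.
The formula is not fully satisfiable, so the maximum is below 10.
Maximum simultaneously satisfiable clauses = 9.

9


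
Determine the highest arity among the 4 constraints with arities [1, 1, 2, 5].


The arities are: 1, 1, 2, 5.
Scan for the maximum value.
Maximum arity = 5.

5


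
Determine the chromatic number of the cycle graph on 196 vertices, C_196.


A cycle on an even number of vertices is bipartite: alternate two colors around the cycle.
Since 196 is even, two colors suffice, and at least two are needed because the graph has edges.
Chromatic number = 2.

2


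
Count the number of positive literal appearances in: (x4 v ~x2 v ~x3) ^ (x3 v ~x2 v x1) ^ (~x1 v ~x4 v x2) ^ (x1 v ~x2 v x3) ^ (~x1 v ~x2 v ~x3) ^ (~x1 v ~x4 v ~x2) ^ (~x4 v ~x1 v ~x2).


Scan each clause for unnegated literals.
Clause 1: 1 positive; Clause 2: 2 positive; Clause 3: 1 positive; Clause 4: 2 positive; Clause 5: 0 positive; Clause 6: 0 positive; Clause 7: 0 positive.
Total positive literal occurrences = 6.

6


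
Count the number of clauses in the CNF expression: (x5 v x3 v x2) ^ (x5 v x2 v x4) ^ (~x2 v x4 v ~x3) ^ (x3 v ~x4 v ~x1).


Each group enclosed in parentheses joined by ^ is one clause.
Counting the conjuncts: 4 clauses.

4


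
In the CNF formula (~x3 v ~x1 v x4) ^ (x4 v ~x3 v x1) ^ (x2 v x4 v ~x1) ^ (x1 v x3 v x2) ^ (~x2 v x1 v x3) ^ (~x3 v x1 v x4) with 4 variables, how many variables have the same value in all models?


Find all satisfying assignments: 7 model(s).
Check which variables have the same value in every model.
No variable is fixed across all models.
Backbone size = 0.

0


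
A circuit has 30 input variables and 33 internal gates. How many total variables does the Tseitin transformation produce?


The Tseitin transformation introduces one auxiliary variable per gate.
Total variables = inputs + gates = 30 + 33 = 63.

63
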